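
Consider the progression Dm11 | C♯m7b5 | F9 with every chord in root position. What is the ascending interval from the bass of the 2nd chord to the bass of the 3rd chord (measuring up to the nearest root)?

diminished fourth

The roots are C♯ and F.
C♯ up to F is 4 semitones, a half step narrower than a perfect fourth, so the interval is diminished.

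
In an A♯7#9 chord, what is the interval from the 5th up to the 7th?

minor 3rd

The chord tones of A♯7#9 (A♯ dominant seventh sharp nine) are A♯ C𝄪 E♯ G♯ B𝄪.
That puts E♯ below G♯.
From E♯ to G♯: 3 semitones over a third = minor.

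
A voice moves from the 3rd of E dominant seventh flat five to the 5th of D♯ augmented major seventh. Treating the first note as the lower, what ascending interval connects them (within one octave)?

The 3rd of E dominant seventh flat five is G♯; the 5th of D♯ augmented major seventh is A𝄪.
2 letter names make it a second; at 3 semitones (a half step wider than major) the quality is augmented.

augmented second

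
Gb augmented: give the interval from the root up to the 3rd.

major third

Gb augmented is spelled Gb–Bb–D.
The root is Gb and the 3rd is Bb.
Gb up to Bb spans 3 letter names and 4 semitones — a major third.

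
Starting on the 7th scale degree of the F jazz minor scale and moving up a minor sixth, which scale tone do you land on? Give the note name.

C

The scale is F G A♭ B♭ C D E.
The 7th scale degree is E; a minor sixth above that is C — scale degree 5.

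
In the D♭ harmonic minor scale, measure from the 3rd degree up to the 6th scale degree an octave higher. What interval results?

perfect eleventh

The scale runs D♭ E♭ F♭ G♭ A♭ B𝄫 C.
3rd degree = F♭; scale degree 6 (up an octave) = B𝄫.
From F♭ to B𝄫 is 17 semitones, exactly the perfect eleventh.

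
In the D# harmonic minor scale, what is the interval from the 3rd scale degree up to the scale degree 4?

Spelling the D# harmonic minor scale: D# E# F# G# A# B C##.
3rd scale degree = F#; degree 4 = G#.
Counting 2 letters and 2 half steps from F# gives a major second.

major second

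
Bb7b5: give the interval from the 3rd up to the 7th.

The chord tones of Bb7b5 are Bb–D–Fb–Ab.
That puts D below Ab.
5 letter names make it a fifth; at 6 semitones (a half step narrower than perfect) the quality is diminished.
That tritone between 3rd and 7th is what gives the dominant seventh its pull toward resolution.

diminished 5th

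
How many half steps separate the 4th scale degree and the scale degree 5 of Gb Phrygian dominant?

The scale is Gb Abb Bb Cb Db Ebb Fb.
Cb up to Db is a major second — 2 semitones.

2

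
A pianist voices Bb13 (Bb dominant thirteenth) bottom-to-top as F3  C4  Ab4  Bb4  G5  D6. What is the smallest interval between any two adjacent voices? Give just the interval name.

major 2nd

Adjacent intervals: F3→C4 = perfect fifth; C4→Ab4 = minor sixth; Ab4→Bb4 = major second; Bb4→G5 = major sixth; G5→D6 = perfect fifth.
The smallest is Ab4 to Bb4, a major second (2 semitones).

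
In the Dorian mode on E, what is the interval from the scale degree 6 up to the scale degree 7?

Spelling the Dorian mode on E: E F# G A B C# D.
Scale degree 6 = C#; degree 7 = D.
From C# to D: 1 semitone over a second = minor.

minor 2nd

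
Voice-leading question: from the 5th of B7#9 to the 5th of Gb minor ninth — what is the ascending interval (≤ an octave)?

The 5th of B7#9 is F#; the 5th of Gb minor ninth is Db.
F# up to Db is 7 semitones, a whole step narrower than a major sixth, so the interval is diminished.

diminished 6th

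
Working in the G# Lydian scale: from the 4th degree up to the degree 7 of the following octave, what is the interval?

perfect 11th

Spelling the G# Lydian scale: G# A# B# C## D# E# F##.
The 4th degree is C## and the scale degree 7 (up an octave) is F##.
C## up to F## spans 11 letter names and 17 semitones — a perfect eleventh.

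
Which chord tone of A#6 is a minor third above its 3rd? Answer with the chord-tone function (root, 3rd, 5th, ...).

5th

A#6 (A# major sixth) is spelled A#–C##–E#–F##.
The 3rd is C##. A minor third above C## is E#.
E# is the chord's 5th.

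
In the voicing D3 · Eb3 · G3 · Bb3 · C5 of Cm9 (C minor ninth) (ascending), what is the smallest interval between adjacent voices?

Adjacent intervals: D3→Eb3 = minor second; Eb3→G3 = major third; G3→Bb3 = minor third; Bb3→C5 = major ninth.
The smallest is D3 to Eb3, a minor second (1 semitone).

minor 2nd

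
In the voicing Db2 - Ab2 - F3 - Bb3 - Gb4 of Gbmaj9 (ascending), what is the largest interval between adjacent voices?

M6

Adjacent intervals: Db2→Ab2 = perfect fifth; Ab2→F3 = major sixth; F3→Bb3 = perfect fourth; Bb3→Gb4 = minor sixth.
The largest is Ab2 to F3, a major sixth (9 semitones).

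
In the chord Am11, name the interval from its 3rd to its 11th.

Spelling the chord: A, C, E, G, B, D.
3rd = C; 11th = D.
From C to D is 14 semitones, exactly the major ninth.

major ninth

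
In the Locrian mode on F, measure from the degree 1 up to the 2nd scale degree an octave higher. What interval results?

Spelling the Locrian mode on F: F G♭ A♭ B♭ C♭ D♭ E♭.
So we need the interval from F up to G♭.
From F to G♭: 13 semitones over a ninth = minor.

m9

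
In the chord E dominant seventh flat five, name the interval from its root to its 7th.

minor seventh

E7b5 (E dominant seventh flat five) is spelled E G# Bb D.
That puts E below D.
From E to D: 10 semitones over a seventh = minor.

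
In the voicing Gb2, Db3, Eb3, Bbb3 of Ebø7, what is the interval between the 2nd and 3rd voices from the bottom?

major second

Those voices are Db3 and Eb3.
From Db to Eb is 2 semitones, exactly the major second.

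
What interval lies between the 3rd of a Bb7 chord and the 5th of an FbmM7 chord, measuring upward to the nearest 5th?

The 3rd of Bb7 is D; the 5th of FbmM7 is Cb.
7 letter names make it a seventh; at 9 semitones (a whole step narrower than major) the quality is diminished.

diminished seventh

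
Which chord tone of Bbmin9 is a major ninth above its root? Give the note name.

Bbmin9 is spelled Bb Db F Ab C.
The root is Bb. A major ninth above Bb is C.
C is the chord's 9th.

C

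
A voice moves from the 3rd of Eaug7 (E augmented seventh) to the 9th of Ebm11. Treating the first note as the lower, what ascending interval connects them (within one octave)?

The 3rd of Eaug7 (E augmented seventh) is G#; the 9th of Ebm11 is F.
From G# to F: 9 semitones over a seventh = diminished.

diminished seventh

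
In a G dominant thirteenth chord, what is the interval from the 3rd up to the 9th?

m7

The chord tones of G13 (G dominant thirteenth) are G-B-D-F-A-E.
The 3rd is B and the 9th is A.
B up to A is 10 semitones, a half step narrower than a major seventh, so the interval is minor.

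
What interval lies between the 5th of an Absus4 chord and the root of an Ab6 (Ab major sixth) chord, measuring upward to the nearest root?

perfect 4th

Absus4 has Eb as its 5th, and Ab6 (Ab major sixth) has Ab as its root.
Counting 4 letters and 5 half steps from Eb gives a perfect fourth.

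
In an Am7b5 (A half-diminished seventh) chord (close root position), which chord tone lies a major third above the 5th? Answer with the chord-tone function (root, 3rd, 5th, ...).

A half-diminished seventh is spelled A–C–Eb–G.
The 5th is Eb. A major third above Eb is G.
G is the chord's 7th.

7th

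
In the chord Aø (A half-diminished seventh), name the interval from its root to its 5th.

The chord tones of A half-diminished seventh are A, C, Eb, G.
Root = A; 5th = Eb.
5 letter names make it a fifth; at 6 semitones (a half step narrower than perfect) the quality is diminished.

diminished 5th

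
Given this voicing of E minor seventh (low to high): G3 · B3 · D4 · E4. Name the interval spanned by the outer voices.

The outer voices are G3 and E4.
From G to E is 9 semitones, exactly the major sixth.

major sixth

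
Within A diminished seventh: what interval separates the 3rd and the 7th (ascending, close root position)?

d5

Adim7 (A diminished seventh): A C Eb Gb.
That puts C below Gb.
5 letter names make it a fifth; at 6 semitones (a half step narrower than perfect) the quality is diminished.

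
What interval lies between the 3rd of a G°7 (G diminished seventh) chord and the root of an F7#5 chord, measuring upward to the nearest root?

G°7 (G diminished seventh) has Bb as its 3rd, and F7#5 has F as its root.
Counting 5 letters and 7 half steps from Bb gives a perfect fifth.

P5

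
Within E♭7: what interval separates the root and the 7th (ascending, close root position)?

minor seventh

Spelling the chord: E♭, G, B♭, D♭.
The root is E♭ and the 7th is D♭.
E♭ up to D♭ is 10 semitones, a half step narrower than a major seventh, so the interval is minor.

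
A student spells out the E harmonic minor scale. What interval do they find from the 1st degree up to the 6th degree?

Spelling the E harmonic minor scale: E F♯ G A B C D♯.
The 1st degree is E and the 6th scale degree is C.
6 letter names make it a sixth; at 8 semitones (a half step narrower than major) the quality is minor.

minor sixth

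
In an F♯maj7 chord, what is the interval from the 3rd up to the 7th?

perfect 5th

F♯M7 is spelled F♯-A♯-C♯-E♯.
So we need the interval from A♯ up to E♯.
A♯ up to E♯ spans 5 letter names and 7 semitones — a perfect fifth.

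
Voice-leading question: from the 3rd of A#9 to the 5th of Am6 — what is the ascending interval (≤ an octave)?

A#9 has C## as its 3rd, and Am6 has E as its 5th.
From C## to E: 2 semitones over a third = diminished.

diminished 3rd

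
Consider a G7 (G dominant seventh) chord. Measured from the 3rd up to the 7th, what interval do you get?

d5

G7 (G dominant seventh): G, B, D, F.
That puts B below F.
B up to F is 6 semitones, a half step narrower than a perfect fifth, so the interval is diminished.
This 3–7 tritone is the characteristic tension at the heart of the dominant sound.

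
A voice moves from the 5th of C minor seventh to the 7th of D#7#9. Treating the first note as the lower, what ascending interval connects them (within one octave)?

augmented fourth

C minor seventh has G as its 5th, and D#7#9 has C# as its 7th.
4 letter names make it a fourth; at 6 semitones (a half step wider than perfect) the quality is augmented.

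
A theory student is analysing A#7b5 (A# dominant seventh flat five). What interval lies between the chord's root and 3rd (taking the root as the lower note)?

major third

A#7b5: A#-C##-E-G#.
So we need the interval from A# up to C##.
From A# to C## is 4 semitones, exactly the major third.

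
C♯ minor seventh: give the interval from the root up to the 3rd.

The chord tones of C♯m7 (C♯ minor seventh) are C♯ E G♯ B.
So we need the interval from C♯ up to E.
C♯ up to E is 3 semitones, a half step narrower than a major third, so the interval is minor.

minor third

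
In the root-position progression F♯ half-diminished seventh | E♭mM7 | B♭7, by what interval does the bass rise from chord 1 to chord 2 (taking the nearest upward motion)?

The roots are F♯ and E♭.
7 letter names make it a seventh; at 9 semitones (a whole step narrower than major) the quality is diminished.

diminished seventh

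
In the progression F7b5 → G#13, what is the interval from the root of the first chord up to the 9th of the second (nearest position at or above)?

F7b5 has F as its root, and G#13 has A# as its 9th.
3 letter names make it a third; at 5 semitones (a half step wider than major) the quality is augmented.

augmented 3rd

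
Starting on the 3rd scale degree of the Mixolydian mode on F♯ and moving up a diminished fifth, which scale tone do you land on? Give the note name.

E

The scale is F♯ G♯ A♯ B C♯ D♯ E.
The 3rd scale degree is A♯; a diminished fifth above that is E — scale degree 7.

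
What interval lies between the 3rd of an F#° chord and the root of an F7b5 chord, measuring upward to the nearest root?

minor sixth

F#° has A as its 3rd, and F7b5 has F as its root.
From A to F: 8 semitones over a sixth = minor.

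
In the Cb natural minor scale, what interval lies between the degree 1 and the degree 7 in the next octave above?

m14

Spelling the Cb natural minor scale: Cb Db Ebb Fb Gb Abb Bbb.
That puts Cb below Bbb.
Cb up to Bbb is 22 semitones, a half step narrower than a major fourteenth, so the interval is minor.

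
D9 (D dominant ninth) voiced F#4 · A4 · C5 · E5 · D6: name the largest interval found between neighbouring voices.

Adjacent intervals: F#4→A4 = minor third; A4→C5 = minor third; C5→E5 = major third; E5→D6 = minor seventh.
The largest is E5 to D6, a minor seventh (10 semitones).

minor 7th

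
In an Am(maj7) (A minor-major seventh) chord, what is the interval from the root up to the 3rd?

minor third

Am(maj7) (A minor-major seventh) is spelled A, C, E, G#.
Root = A; 3rd = C.
3 letter names make it a third; at 3 semitones (a half step narrower than major) the quality is minor.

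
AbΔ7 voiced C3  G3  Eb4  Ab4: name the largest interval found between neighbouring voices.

minor sixth

Adjacent intervals: C3→G3 = perfect fifth; G3→Eb4 = minor sixth; Eb4→Ab4 = perfect fourth.
The largest is G3 to Eb4, a minor sixth (8 semitones).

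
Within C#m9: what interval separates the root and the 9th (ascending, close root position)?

major 9th

C# minor ninth: C#, E, G#, B, D#.
The root is C# and the 9th is D#.
C# up to D# spans 9 letter names and 14 semitones — a major ninth.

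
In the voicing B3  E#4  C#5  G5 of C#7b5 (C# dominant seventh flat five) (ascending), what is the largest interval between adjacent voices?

Adjacent intervals: B3→E#4 = augmented fourth; E#4→C#5 = minor sixth; C#5→G5 = diminished fifth.
The largest is E#4 to C#5, a minor sixth (8 semitones).

minor 6th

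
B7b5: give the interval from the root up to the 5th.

diminished fifth

B dominant seventh flat five: B-D#-F-A.
That puts B below F.
From B to F: 6 semitones over a fifth = diminished.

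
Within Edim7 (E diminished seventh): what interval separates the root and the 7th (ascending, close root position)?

E°7: E-G-Bb-Db.
So we need the interval from E up to Db.
E up to Db is 9 semitones, a whole step narrower than a major seventh, so the interval is diminished.

diminished 7th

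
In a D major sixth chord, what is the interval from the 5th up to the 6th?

D6 (D major sixth) is spelled D F# A B.
The 5th is A and the 6th is B.
Counting 2 letters and 2 half steps from A gives a major second.

major second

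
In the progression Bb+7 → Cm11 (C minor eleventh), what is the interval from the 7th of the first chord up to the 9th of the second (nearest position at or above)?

Bb+7 has Ab as its 7th, and Cm11 (C minor eleventh) has D as its 9th.
From Ab to D: 6 semitones over a fourth = augmented.

augmented fourth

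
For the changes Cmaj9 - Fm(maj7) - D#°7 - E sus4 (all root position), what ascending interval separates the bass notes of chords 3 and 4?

minor second

The roots are D# and E.
From D# to E: 1 semitone over a second = minor.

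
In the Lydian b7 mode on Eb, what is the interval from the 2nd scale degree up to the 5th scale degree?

Eb lydian dominant: Eb F G A Bb C Db.
2nd scale degree = F; 5th degree = Bb.
Counting 4 letters and 5 half steps from F gives a perfect fourth.

perfect fourth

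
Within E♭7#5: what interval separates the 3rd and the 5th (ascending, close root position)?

major third

Spelling the chord: E♭, G, B, D♭.
So we need the interval from G up to B.
Counting 3 letters and 4 half steps from G gives a major third.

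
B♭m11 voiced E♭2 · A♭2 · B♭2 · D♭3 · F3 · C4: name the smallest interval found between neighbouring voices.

Adjacent intervals: E♭2→A♭2 = perfect fourth; A♭2→B♭2 = major second; B♭2→D♭3 = minor third; D♭3→F3 = major third; F3→C4 = perfect fifth.
The smallest is A♭2 to B♭2, a major second (2 semitones).

M2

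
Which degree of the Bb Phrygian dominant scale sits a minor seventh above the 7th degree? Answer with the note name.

The scale is Bb Cb D Eb F Gb Ab.
The 7th degree is Ab; a minor seventh above that is Gb — scale degree 6.

Gb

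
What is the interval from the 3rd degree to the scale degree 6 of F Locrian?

Spelling F Locrian: F Gb Ab Bb Cb Db Eb.
So we need the interval from Ab up to Db.
From Ab to Db is 5 semitones, exactly the perfect fourth.

perfect fourth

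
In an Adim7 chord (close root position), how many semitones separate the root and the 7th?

9

Spelling the chord: A–C–Eb–Gb.
A to Gb is a diminished seventh: 9 semitones.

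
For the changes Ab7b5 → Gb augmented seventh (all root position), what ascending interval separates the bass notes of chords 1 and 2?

m7

The roots are Ab and Gb.
7 letter names make it a seventh; at 10 semitones (a half step narrower than major) the quality is minor.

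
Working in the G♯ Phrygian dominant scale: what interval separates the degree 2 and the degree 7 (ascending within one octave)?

The scale runs G♯ A B♯ C♯ D♯ E F♯.
So we need the interval from A up to F♯.
Counting 6 letters and 9 half steps from A gives a major sixth.

major sixth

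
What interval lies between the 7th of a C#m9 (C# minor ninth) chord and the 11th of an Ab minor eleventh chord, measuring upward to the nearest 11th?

d3

The 7th of C#m9 (C# minor ninth) is B; the 11th of Ab minor eleventh is Db.
3 letter names make it a third; at 2 semitones (a whole step narrower than major) the quality is diminished.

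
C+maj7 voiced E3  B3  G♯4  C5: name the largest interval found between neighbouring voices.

major sixth

Adjacent intervals: E3→B3 = perfect fifth; B3→G♯4 = major sixth; G♯4→C5 = diminished fourth.
The largest is B3 to G♯4, a major sixth (9 semitones).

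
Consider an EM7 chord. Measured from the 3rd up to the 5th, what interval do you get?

minor third

EΔ7: E-G♯-B-D♯.
So we need the interval from G♯ up to B.
From G♯ to B: 3 semitones over a third = minor.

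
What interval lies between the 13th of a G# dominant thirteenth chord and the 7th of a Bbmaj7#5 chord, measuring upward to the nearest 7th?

diminished 4th

G# dominant thirteenth has E# as its 13th, and Bbmaj7#5 has A as its 7th.
From E# to A: 4 semitones over a fourth = diminished.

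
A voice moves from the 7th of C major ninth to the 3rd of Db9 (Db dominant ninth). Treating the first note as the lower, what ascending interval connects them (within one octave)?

diminished fifth

The 7th of C major ninth is B; the 3rd of Db9 (Db dominant ninth) is F.
5 letter names make it a fifth; at 6 semitones (a half step narrower than perfect) the quality is diminished.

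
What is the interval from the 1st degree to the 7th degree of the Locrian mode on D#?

minor 7th

Spelling the Locrian mode on D#: D# E F# G# A B C#.
So we need the interval from D# up to C#.
7 letter names make it a seventh; at 10 semitones (a half step narrower than major) the quality is minor.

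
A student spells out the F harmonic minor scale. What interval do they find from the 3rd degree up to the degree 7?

F harmonic minor: F G Ab Bb C Db E.
The 3rd degree is Ab and the degree 7 is E.
Ab up to E is 8 semitones, a half step wider than a perfect fifth, so the interval is augmented.

augmented fifth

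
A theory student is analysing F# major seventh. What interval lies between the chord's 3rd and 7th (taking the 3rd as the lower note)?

perfect 5th

Spelling the chord: F# A# C# E#.
3rd = A#; 7th = E#.
Counting 5 letters and 7 half steps from A# gives a perfect fifth.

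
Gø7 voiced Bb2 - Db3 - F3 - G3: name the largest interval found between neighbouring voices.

major third

Adjacent intervals: Bb2→Db3 = minor third; Db3→F3 = major third; F3→G3 = major second.
The largest is Db3 to F3, a major third (4 semitones).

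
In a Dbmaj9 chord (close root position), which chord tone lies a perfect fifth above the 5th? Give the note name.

Dbmaj9 (Db major ninth) is spelled Db–F–Ab–C–Eb.
The 5th is Ab. A perfect fifth above Ab is Eb.
Eb is the chord's 9th.

Eb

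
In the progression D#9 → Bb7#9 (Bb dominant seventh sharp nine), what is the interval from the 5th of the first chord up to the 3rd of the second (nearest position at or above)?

diminished fourth

The 5th of D#9 is A#; the 3rd of Bb7#9 (Bb dominant seventh sharp nine) is D.
4 letter names make it a fourth; at 4 semitones (a half step narrower than perfect) the quality is diminished.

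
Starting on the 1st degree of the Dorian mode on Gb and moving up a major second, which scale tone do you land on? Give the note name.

The scale is Gb Ab Bbb Cb Db Eb Fb.
The 1st degree is Gb; a major second above that is Ab — scale degree 2.

Ab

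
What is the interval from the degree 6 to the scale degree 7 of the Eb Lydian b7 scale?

Spelling the Eb Lydian b7 scale: Eb F G A Bb C Db.
The degree 6 is C and the scale degree 7 is Db.
C up to Db is 1 semitone, a half step narrower than a major second, so the interval is minor.

minor second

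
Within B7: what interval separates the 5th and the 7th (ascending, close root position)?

minor 3rd

Spelling the chord: B–D#–F#–A.
That puts F# below A.
3 letter names make it a third; at 3 semitones (a half step narrower than major) the quality is minor.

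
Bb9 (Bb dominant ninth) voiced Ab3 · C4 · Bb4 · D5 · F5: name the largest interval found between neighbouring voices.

Adjacent intervals: Ab3→C4 = major third; C4→Bb4 = minor seventh; Bb4→D5 = major third; D5→F5 = minor third.
The largest is C4 to Bb4, a minor seventh (10 semitones).

minor seventh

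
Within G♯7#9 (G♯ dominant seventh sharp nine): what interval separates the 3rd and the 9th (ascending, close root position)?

G♯7#9: G♯-B♯-D♯-F♯-A𝄪.
The 3rd is B♯ and the 9th is A𝄪.
Counting 7 letters and 11 half steps from B♯ gives a major seventh.

major seventh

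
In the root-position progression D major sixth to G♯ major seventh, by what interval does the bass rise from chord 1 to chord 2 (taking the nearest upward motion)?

augmented fourth

The roots are D and G♯.
4 letter names make it a fourth; at 6 semitones (a half step wider than perfect) the quality is augmented.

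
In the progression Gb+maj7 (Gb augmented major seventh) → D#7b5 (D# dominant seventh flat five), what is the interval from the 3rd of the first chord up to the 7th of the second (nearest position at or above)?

augmented second

Gb+maj7 (Gb augmented major seventh) has Bb as its 3rd, and D#7b5 (D# dominant seventh flat five) has C# as its 7th.
Bb up to C# is 3 semitones, a half step wider than a major second, so the interval is augmented.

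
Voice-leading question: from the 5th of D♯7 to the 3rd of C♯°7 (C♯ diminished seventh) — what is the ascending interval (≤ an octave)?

D♯7 has A♯ as its 5th, and C♯°7 (C♯ diminished seventh) has E as its 3rd.
A♯ up to E is 6 semitones, a half step narrower than a perfect fifth, so the interval is diminished.

diminished fifth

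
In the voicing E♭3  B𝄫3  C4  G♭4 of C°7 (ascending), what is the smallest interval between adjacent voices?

Adjacent intervals: E♭3→B𝄫3 = diminished fifth; B𝄫3→C4 = augmented second; C4→G♭4 = diminished fifth.
The smallest is B𝄫3 to C4, an augmented second (3 semitones).

augmented second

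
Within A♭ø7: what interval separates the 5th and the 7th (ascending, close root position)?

A♭ø is spelled A♭–C♭–E𝄫–G♭.
So we need the interval from E𝄫 up to G♭.
From E𝄫 to G♭ is 4 semitones, exactly the major third.

major 3rd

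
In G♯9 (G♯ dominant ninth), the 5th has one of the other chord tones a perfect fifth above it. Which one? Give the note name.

G♯ dominant ninth is spelled G♯-B♯-D♯-F♯-A♯.
The 5th is D♯. A perfect fifth above D♯ is A♯.
A♯ is the chord's 9th.

A#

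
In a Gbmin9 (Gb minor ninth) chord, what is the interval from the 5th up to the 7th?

Spelling the chord: Gb–Bbb–Db–Fb–Ab.
5th = Db; 7th = Fb.
Db up to Fb is 3 semitones, a half step narrower than a major third, so the interval is minor.

m3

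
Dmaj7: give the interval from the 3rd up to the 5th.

The chord tones of DΔ7 are D F♯ A C♯.
That puts F♯ below A.
From F♯ to A: 3 semitones over a third = minor.

m3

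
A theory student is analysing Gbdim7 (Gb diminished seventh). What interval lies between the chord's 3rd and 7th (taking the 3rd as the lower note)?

diminished fifth

Spelling the chord: Gb–Bbb–Dbb–Fbb.
3rd = Bbb; 7th = Fbb.
5 letter names make it a fifth; at 6 semitones (a half step narrower than perfect) the quality is diminished.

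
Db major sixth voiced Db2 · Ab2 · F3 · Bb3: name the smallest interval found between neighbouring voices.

Adjacent intervals: Db2→Ab2 = perfect fifth; Ab2→F3 = major sixth; F3→Bb3 = perfect fourth.
The smallest is F3 to Bb3, a perfect fourth (5 semitones).

perfect fourth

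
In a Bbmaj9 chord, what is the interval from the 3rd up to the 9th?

Bbmaj9 (Bb major ninth): Bb D F A C.
3rd = D; 9th = C.
From D to C: 10 semitones over a seventh = minor.

minor 7th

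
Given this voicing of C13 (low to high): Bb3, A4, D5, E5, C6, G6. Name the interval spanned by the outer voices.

The outer voices are Bb3 and G6.
Bb up to G spans 20 letter names and 33 semitones — a major 20th.

M20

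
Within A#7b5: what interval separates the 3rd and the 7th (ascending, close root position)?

A#7b5 (A# dominant seventh flat five): A#, C##, E, G#.
That puts C## below G#.
5 letter names make it a fifth; at 6 semitones (a half step narrower than perfect) the quality is diminished.

diminished fifth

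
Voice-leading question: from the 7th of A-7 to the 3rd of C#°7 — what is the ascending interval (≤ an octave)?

major sixth

A-7 has G as its 7th, and C#°7 has E as its 3rd.
From G to E is 9 semitones, exactly the major sixth.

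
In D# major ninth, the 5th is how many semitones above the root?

7

D#maj9 (D# major ninth): D#, F##, A#, C##, E#.
D# to A# is a perfect fifth: 7 semitones.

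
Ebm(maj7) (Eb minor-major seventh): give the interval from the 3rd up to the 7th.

The chord tones of EbmM7 (Eb minor-major seventh) are Eb-Gb-Bb-D.
The 3rd is Gb and the 7th is D.
From Gb to D: 8 semitones over a fifth = augmented.

augmented 5th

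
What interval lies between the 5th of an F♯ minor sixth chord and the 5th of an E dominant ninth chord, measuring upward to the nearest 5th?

F♯ minor sixth has C♯ as its 5th, and E dominant ninth has B as its 5th.
From C♯ to B: 10 semitones over a seventh = minor.

m7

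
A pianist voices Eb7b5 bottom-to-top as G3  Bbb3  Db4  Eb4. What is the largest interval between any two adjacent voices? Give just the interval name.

major 3rd

Adjacent intervals: G3→Bbb3 = diminished third; Bbb3→Db4 = major third; Db4→Eb4 = major second.
The largest is Bbb3 to Db4, a major third (4 semitones).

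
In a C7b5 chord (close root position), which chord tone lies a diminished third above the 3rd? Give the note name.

The chord tones of C7b5 are C–E–Gb–Bb.
The 3rd is E. A diminished third above E is Gb.
Gb is the chord's 5th.

Gb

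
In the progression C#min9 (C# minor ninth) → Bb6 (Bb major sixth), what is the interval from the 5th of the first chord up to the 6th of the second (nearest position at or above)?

The 5th of C#min9 (C# minor ninth) is G#; the 6th of Bb6 (Bb major sixth) is G.
G# up to G is 11 semitones, a half step narrower than a perfect octave, so the interval is diminished.

diminished octave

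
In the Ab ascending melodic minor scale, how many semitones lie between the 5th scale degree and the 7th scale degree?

The scale is Ab Bb Cb Db Eb F G.
Eb up to G is a major third — 4 semitones.

4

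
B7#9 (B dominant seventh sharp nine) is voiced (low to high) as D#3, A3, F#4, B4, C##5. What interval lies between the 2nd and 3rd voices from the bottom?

major sixth

Those voices are A3 and F#4.
A up to F# spans 6 letter names and 9 semitones — a major sixth.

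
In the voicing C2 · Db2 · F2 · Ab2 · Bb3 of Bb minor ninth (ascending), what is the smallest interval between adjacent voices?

m2

Adjacent intervals: C2→Db2 = minor second; Db2→F2 = major third; F2→Ab2 = minor third; Ab2→Bb3 = major ninth.
The smallest is C2 to Db2, a minor second (1 semitone).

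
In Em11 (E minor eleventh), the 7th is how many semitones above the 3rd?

7

Spelling the chord: E, G, B, D, F#, A.
G to D is a perfect fifth: 7 semitones.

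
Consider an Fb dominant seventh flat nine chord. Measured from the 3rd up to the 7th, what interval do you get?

diminished fifth

Fb7b9 (Fb dominant seventh flat nine): Fb-Ab-Cb-Ebb-Gbb.
That puts Ab below Ebb.
From Ab to Ebb: 6 semitones over a fifth = diminished.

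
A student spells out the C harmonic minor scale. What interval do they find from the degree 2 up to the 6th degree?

d5

The scale runs C D E♭ F G A♭ B.
The degree 2 is D and the 6th scale degree is A♭.
From D to A♭: 6 semitones over a fifth = diminished.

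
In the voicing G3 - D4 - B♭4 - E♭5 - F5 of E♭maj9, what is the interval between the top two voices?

Those voices are E♭5 and F5.
Counting 2 letters and 2 half steps from E♭ gives a major second.

major second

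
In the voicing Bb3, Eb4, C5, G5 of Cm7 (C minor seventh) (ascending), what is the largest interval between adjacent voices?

major sixth

Adjacent intervals: Bb3→Eb4 = perfect fourth; Eb4→C5 = major sixth; C5→G5 = perfect fifth.
The largest is Eb4 to C5, a major sixth (9 semitones).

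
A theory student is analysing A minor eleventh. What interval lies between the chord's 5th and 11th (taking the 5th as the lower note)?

Am11 (A minor eleventh) is spelled A C E G B D.
That puts E below D.
7 letter names make it a seventh; at 10 semitones (a half step narrower than major) the quality is minor.

m7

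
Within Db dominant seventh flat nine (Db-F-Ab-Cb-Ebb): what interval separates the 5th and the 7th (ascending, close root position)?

minor third

That puts Ab below Cb.
3 letter names make it a third; at 3 semitones (a half step narrower than major) the quality is minor.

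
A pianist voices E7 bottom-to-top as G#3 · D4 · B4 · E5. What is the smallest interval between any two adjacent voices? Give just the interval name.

Adjacent intervals: G#3→D4 = diminished fifth; D4→B4 = major sixth; B4→E5 = perfect fourth.
The smallest is B4 to E5, a perfect fourth (5 semitones).

perfect 4th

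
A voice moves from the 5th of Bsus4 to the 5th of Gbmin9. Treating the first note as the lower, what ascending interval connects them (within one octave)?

diminished sixth

Bsus4 has F# as its 5th, and Gbmin9 has Db as its 5th.
From F# to Db: 7 semitones over a sixth = diminished.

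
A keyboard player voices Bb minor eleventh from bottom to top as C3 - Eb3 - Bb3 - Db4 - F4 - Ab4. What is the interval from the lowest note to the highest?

The outer voices are C3 and Ab4.
C up to Ab is 20 semitones, a half step narrower than a major thirteenth, so the interval is minor.

minor 13th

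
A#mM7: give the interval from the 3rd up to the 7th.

A5

A#mM7 (A# minor-major seventh): A#, C#, E#, G##.
That puts C# below G##.
From C# to G##: 8 semitones over a fifth = augmented.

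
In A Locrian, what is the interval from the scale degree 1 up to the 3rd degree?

minor 3rd

A locrian: A Bb C D Eb F G.
The scale degree 1 is A and the degree 3 is C.
A up to C is 3 semitones, a half step narrower than a major third, so the interval is minor.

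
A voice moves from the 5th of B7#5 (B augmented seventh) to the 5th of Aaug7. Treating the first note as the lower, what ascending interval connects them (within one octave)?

m7

B7#5 (B augmented seventh) has F## as its 5th, and Aaug7 has E# as its 5th.
7 letter names make it a seventh; at 10 semitones (a half step narrower than major) the quality is minor.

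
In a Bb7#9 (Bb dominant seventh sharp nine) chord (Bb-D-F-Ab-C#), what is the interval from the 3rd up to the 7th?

The 3rd is D and the 7th is Ab.
5 letter names make it a fifth; at 6 semitones (a half step narrower than perfect) the quality is diminished.
This 3–7 tritone is the characteristic tension at the heart of the dominant sound.

diminished fifth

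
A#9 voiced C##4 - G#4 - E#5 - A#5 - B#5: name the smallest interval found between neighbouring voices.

major 2nd

Adjacent intervals: C##4→G#4 = diminished fifth; G#4→E#5 = major sixth; E#5→A#5 = perfect fourth; A#5→B#5 = major second.
The smallest is A#5 to B#5, a major second (2 semitones).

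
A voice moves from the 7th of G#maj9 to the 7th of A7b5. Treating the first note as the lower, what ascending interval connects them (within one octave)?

The 7th of G#maj9 is F##; the 7th of A7b5 is G.
2 letter names make it a second; at 0 semitones (a whole step narrower than major) the quality is diminished.

diminished second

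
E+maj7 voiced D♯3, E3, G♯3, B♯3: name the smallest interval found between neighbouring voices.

minor 2nd

Adjacent intervals: D♯3→E3 = minor second; E3→G♯3 = major third; G♯3→B♯3 = major third.
The smallest is D♯3 to E3, a minor second (1 semitone).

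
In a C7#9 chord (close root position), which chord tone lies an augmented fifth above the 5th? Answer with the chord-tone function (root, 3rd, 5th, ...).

Spelling the chord: C, E, G, Bb, D#.
The 5th is G. An augmented fifth above G is D#.
D# is the chord's 9th.

9th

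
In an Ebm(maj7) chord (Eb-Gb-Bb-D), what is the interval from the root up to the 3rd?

minor 3rd

So we need the interval from Eb up to Gb.
3 letter names make it a third; at 3 semitones (a half step narrower than major) the quality is minor.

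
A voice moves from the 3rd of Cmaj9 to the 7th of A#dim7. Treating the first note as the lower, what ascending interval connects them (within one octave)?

minor third

Cmaj9 has E as its 3rd, and A#dim7 has G as its 7th.
From E to G: 3 semitones over a third = minor.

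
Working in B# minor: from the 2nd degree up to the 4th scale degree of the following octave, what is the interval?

minor tenth

Spelling B# minor: B# C## D# E# F## G# A#.
That puts C## below E#.
From C## to E#: 15 semitones over a tenth = minor.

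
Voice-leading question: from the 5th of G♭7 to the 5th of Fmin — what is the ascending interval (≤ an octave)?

G♭7 has D♭ as its 5th, and Fmin has C as its 5th.
D♭ up to C spans 7 letter names and 11 semitones — a major seventh.

major seventh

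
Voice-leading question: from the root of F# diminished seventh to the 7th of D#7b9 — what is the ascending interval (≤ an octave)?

perfect fifth

F# diminished seventh has F# as its root, and D#7b9 has C# as its 7th.
F# up to C# spans 5 letter names and 7 semitones — a perfect fifth.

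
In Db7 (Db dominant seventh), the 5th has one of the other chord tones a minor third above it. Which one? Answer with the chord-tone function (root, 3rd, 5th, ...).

7th

Spelling the chord: Db–F–Ab–Cb.
The 5th is Ab. A minor third above Ab is Cb.
Cb is the chord's 7th.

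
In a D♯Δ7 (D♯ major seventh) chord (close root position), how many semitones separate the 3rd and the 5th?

The chord tones of D♯Δ7 (D♯ major seventh) are D♯, F𝄪, A♯, C𝄪.
F𝄪 to A♯ is a minor third: 3 semitones.

3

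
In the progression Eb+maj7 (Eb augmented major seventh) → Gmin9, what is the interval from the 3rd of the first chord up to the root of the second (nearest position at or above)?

perfect unison

Eb+maj7 (Eb augmented major seventh) has G as its 3rd, and Gmin9 has G as its root.
Counting 1 letters and 0 half steps from G gives a perfect unison.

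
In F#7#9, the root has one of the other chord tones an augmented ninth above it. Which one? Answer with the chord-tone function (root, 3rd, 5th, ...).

Spelling the chord: F#–A#–C#–E–G##.
The root is F#. An augmented ninth above F# is G##.
G## is the chord's 9th.

9th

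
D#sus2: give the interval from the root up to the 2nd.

major 2nd

Spelling the chord: D#–E#–A#.
So we need the interval from D# up to E#.
From D# to E# is 2 semitones, exactly the major second.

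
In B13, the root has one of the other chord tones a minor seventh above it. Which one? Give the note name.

A

B13 is spelled B D# F# A C# G#.
The root is B. A minor seventh above B is A.
A is the chord's 7th.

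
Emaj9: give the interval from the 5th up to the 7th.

E major ninth: E–G#–B–D#–F#.
5th = B; 7th = D#.
Counting 3 letters and 4 half steps from B gives a major third.

major third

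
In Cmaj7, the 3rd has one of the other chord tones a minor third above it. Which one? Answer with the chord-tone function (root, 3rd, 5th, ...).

Spelling the chord: C E G B.
The 3rd is E. A minor third above E is G.
G is the chord's 5th.

5th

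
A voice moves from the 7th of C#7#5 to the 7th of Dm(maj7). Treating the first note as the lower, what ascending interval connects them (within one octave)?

M2

The 7th of C#7#5 is B; the 7th of Dm(maj7) is C#.
From B to C# is 2 semitones, exactly the major second.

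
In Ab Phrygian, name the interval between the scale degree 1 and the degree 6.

minor sixth

The scale runs Ab Bbb Cb Db Eb Fb Gb.
Scale degree 1 = Ab; degree 6 = Fb.
Ab up to Fb is 8 semitones, a half step narrower than a major sixth, so the interval is minor.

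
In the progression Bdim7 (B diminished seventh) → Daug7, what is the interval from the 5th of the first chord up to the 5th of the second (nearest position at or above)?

A3

The 5th of Bdim7 (B diminished seventh) is F; the 5th of Daug7 is A♯.
From F to A♯: 5 semitones over a third = augmented.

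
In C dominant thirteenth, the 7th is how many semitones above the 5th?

C13: C-E-G-B♭-D-A.
G to B♭ is a minor third: 3 semitones.

3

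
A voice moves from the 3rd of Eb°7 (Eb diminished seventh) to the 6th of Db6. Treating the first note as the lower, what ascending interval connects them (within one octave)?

The 3rd of Eb°7 (Eb diminished seventh) is Gb; the 6th of Db6 is Bb.
From Gb to Bb is 4 semitones, exactly the major third.

major third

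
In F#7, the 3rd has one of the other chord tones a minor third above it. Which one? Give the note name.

C#

The chord tones of F#7 are F#-A#-C#-E.
The 3rd is A#. A minor third above A# is C#.
C# is the chord's 5th.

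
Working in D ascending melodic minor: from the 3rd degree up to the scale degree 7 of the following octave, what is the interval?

augmented twelfth

Spelling D ascending melodic minor: D E F G A B C#.
The 3rd degree is F and the 7th degree (up an octave) is C#.
F up to C# is 20 semitones, a half step wider than a perfect twelfth, so the interval is augmented.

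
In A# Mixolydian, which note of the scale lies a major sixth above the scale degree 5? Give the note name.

C##

The scale is A# B# C## D# E# F## G#.
The scale degree 5 is E#; a major sixth above that is C## — scale degree 3.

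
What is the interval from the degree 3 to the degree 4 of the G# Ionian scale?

minor 2nd

Spelling the G# Ionian scale: G# A# B# C# D# E# F##.
Degree 3 = B#; 4th degree = C#.
B# up to C# is 1 semitone, a half step narrower than a major second, so the interval is minor.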